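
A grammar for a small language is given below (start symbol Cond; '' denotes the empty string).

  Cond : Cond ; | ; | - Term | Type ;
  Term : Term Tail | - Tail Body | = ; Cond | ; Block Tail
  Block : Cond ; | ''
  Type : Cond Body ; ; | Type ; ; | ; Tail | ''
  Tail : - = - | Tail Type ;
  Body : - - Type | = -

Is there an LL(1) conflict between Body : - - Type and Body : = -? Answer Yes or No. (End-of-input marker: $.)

FIRST(- - Type) = { - } and FIRST(= -) = { = }.
The FIRST sets are disjoint and neither alternative is nullable — no conflict.

No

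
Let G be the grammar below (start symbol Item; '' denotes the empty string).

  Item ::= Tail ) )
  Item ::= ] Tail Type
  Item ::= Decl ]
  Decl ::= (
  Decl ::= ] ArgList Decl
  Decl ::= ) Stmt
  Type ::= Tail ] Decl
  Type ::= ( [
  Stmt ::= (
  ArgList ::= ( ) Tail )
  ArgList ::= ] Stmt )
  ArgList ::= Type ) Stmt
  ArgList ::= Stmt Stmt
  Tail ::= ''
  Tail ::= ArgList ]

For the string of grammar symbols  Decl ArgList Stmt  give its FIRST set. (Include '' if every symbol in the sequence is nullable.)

{ (, ), ] }

Add FIRST(Decl) = { (, ), ] }; Decl is not nullable, stop.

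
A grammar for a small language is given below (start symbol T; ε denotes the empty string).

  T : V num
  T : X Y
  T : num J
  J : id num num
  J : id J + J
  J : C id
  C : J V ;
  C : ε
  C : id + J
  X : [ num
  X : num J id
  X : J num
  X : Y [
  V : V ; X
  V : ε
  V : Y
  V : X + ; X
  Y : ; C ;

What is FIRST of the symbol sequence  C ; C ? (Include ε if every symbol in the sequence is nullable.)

Add FIRST(C)\{ε} = { id }; C is nullable, continue.
; is a terminal; add {;} and stop.

{ ;, id }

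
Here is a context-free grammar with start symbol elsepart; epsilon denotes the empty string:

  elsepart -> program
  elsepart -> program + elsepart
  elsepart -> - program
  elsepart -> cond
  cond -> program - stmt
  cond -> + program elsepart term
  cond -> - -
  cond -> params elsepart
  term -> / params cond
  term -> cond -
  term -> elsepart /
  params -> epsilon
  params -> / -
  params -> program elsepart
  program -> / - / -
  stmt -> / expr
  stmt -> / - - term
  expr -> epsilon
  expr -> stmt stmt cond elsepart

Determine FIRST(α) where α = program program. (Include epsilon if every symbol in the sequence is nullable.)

Add FIRST(program) = { / }; program is not nullable, stop.

{ / }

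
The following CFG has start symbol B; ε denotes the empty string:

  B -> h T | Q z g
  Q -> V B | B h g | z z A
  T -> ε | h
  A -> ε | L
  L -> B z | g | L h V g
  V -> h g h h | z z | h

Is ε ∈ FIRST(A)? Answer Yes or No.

A has an ε-production, so A ⇒ ε.

Yes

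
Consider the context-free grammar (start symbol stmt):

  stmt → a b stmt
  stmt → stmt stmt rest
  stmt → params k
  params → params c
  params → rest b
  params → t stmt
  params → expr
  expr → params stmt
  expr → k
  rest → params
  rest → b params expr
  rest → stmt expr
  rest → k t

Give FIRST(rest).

From rest → params: add FIRST(params) = { a, b, k, t }.
rest → b params expr contributes {b}.
From rest → stmt expr: add FIRST(stmt) = { a, b, k, t }.
rest → k t contributes {k}.
Union: FIRST(rest) = { a, b, k, t }.

{ a, b, k, t }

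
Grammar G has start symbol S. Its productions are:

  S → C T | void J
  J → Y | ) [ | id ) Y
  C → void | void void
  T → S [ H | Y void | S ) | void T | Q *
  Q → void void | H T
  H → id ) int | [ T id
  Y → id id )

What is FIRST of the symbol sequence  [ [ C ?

{ [ }

[ is a terminal; add {[} and stop.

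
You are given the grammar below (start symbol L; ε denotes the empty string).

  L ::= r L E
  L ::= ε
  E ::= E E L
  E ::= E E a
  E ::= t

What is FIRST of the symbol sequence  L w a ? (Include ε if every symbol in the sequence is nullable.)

{ r, w }

Add FIRST(L)\{ε} = { r }; L is nullable, continue.
w is a terminal; add {w} and stop.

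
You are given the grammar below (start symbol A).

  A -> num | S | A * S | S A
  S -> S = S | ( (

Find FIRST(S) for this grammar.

From S -> S = S: add FIRST(S) = { ( }.
S -> ( ( contributes {(}.
Union: FIRST(S) = { ( }.

{ ( }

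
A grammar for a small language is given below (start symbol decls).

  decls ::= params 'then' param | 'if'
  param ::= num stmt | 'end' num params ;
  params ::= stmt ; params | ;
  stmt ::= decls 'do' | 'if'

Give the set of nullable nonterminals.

{ } (none)

No nonterminal has an empty production or an RHS whose symbols are all nullable.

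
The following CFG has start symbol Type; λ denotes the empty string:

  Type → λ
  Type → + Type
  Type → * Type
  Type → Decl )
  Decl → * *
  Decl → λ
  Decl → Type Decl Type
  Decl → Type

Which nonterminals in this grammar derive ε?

Directly nullable (have an λ-production): Type, Decl.

{ Decl, Type }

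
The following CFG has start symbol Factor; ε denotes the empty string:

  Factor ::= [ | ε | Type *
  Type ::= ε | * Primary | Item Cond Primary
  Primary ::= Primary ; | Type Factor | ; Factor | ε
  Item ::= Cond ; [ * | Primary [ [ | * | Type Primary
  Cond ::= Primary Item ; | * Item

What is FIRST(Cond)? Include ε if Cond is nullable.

{ *, ;, [ }

From Cond ::= Primary Item ;: Primary, Item nullable, take FIRST(Primary) ∪ FIRST(Item) ∪ {;} = { *, ;, [ }.
Cond ::= * Item contributes {*}.
Union: FIRST(Cond) = { *, ;, [ }.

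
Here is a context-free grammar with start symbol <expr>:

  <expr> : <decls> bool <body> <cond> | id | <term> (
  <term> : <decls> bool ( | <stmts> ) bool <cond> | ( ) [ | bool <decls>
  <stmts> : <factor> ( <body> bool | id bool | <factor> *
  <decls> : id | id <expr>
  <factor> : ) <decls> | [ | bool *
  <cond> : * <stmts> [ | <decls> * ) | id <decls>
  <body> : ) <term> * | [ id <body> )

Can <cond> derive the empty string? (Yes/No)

No nonterminal in this grammar is nullable.
No production of <cond> has an RHS whose symbols are all nullable, so <cond> is not nullable.

No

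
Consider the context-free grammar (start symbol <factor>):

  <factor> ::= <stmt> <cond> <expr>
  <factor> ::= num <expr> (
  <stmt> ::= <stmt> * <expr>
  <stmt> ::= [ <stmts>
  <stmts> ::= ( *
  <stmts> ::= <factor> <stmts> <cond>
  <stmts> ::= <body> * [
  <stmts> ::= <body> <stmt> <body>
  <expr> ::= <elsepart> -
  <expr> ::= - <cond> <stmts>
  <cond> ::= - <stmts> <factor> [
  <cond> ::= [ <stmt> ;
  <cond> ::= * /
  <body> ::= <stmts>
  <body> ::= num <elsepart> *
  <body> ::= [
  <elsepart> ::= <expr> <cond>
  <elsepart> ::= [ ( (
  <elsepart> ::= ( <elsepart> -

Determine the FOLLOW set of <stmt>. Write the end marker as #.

{ (, *, -, ;, [, num }

In <factor> ::= <stmt> <cond> <expr>: add FIRST(<cond> <expr>) = { *, -, [ }.
In <stmt> ::= <stmt> * <expr>: add FIRST(* <expr>) = { * }.
In <stmts> ::= <body> <stmt> <body>: add FIRST(<body>) = { (, [, num }.
In <cond> ::= [ <stmt> ;: add FIRST(;) = { ; }.
Union: FOLLOW(<stmt>) = { (, *, -, ;, [, num }.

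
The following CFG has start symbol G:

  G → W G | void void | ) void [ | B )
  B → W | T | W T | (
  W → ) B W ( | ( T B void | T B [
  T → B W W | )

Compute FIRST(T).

From T → B W W: add FIRST(B) = { (, ) }.
T → ) contributes {)}.
Union: FIRST(T) = { (, ) }.

{ (, ) }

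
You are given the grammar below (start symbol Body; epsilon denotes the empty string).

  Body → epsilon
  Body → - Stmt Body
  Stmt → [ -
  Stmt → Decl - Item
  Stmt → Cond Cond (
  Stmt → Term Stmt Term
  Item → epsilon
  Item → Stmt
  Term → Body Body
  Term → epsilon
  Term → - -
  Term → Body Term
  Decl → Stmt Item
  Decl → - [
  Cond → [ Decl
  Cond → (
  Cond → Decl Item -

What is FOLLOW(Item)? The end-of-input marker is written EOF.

In Stmt → Decl - Item: Item is at the end, add FOLLOW(Stmt) = { EOF, (, -, [ }.
In Decl → Stmt Item: Item is at the end, add FOLLOW(Decl) = { (, -, [ }.
In Cond → Decl Item -: add FIRST(-) = { - }.
Union: FOLLOW(Item) = { EOF, (, -, [ }.

{ EOF, (, -, [ }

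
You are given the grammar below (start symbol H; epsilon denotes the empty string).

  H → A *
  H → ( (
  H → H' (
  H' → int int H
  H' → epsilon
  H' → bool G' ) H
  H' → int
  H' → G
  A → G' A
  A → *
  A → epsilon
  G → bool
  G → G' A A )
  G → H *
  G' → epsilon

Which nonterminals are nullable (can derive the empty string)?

{ A, G', H' }

Directly nullable (have an epsilon-production): H', A, G'.
No other nonterminal has a production whose RHS symbols are all nullable.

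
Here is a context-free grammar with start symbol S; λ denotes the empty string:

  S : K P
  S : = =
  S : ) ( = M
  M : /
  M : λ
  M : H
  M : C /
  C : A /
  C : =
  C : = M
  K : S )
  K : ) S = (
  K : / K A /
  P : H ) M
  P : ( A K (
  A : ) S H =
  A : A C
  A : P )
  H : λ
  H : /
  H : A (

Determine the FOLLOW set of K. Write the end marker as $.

{ (, ), / }

In S : K P: add FIRST(P) = { (, ), / }.
In K : / K A /: add FIRST(A /) = { (, ), / }.
In P : ( A K (: add FIRST(() = { ( }.
Union: FOLLOW(K) = { (, ), / }.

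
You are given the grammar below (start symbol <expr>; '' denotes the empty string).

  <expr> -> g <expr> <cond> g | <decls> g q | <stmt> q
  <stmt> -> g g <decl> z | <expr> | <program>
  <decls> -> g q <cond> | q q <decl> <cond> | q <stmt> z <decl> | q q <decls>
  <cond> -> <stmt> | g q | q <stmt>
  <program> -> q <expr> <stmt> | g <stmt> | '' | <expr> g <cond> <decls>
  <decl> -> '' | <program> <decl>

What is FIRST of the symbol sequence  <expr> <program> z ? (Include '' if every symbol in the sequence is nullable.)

{ g, q }

Add FIRST(<expr>) = { g, q }; <expr> is not nullable, stop.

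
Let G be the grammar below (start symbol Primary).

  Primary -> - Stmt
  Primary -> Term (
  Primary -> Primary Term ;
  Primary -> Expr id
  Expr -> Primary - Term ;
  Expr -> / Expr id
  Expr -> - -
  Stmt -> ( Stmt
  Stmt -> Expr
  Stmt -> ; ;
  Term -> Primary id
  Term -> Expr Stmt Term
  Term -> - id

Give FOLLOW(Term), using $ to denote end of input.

In Primary -> Term (: add FIRST(() = { ( }.
In Primary -> Primary Term ;: add FIRST(;) = { ; }.
In Expr -> Primary - Term ;: add FIRST(;) = { ; }.
In Term -> Expr Stmt Term: Term is at the end, add FOLLOW(Term) = { (, ; }.
Union: FOLLOW(Term) = { (, ; }.

{ (, ; }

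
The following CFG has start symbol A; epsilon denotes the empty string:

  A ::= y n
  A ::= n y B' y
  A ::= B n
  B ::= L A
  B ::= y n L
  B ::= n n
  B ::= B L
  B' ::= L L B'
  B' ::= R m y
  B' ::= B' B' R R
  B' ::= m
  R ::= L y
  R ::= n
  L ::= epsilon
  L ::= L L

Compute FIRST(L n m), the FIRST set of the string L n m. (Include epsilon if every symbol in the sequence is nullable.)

{ n }

Add FIRST(L)\{epsilon} = {  }; L is nullable, continue.
n is a terminal; add {n} and stop.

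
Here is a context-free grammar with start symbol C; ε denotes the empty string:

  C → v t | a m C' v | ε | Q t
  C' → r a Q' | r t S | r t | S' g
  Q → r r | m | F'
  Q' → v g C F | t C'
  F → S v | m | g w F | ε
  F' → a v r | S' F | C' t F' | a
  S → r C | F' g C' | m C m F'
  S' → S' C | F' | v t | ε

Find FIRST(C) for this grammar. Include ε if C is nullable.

{ a, g, m, r, t, v, ε }

C → v t contributes {v}.
C → a m C' v contributes {a}.
C → ε contributes ε.
From C → Q t: Q nullable, take FIRST(Q) ∪ {t} = { a, g, m, r, t, v }.
Union: FIRST(C) = { a, g, m, r, t, v, ε }.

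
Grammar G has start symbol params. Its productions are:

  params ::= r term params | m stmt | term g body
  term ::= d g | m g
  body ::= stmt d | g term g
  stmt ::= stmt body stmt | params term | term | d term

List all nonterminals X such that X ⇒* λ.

{ } (none)

No nonterminal has an empty production or an RHS whose symbols are all nullable.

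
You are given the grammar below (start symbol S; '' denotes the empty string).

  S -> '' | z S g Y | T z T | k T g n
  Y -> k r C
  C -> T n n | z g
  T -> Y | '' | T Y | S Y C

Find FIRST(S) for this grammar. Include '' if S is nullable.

{ k, z, '' }

S -> '' contributes ''.
S -> z S g Y contributes {z}.
From S -> T z T: T nullable, take FIRST(T) ∪ {z} = { k, z }.
S -> k T g n contributes {k}.
Union: FIRST(S) = { k, z, '' }.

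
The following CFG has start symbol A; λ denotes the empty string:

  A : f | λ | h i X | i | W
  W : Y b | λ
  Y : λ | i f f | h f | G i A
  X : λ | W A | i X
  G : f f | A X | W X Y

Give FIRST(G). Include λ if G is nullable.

G : f f contributes {f}.
From G : A X: A, X nullable, take FIRST(A) ∪ FIRST(X) = { b, f, h, i }; also λ since the whole RHS is nullable.
From G : W X Y: W, X, Y nullable, take FIRST(W) ∪ FIRST(X) ∪ FIRST(Y) = { b, f, h, i }; also λ since the whole RHS is nullable.
Union: FIRST(G) = { b, f, h, i, λ }.

{ b, f, h, i, λ }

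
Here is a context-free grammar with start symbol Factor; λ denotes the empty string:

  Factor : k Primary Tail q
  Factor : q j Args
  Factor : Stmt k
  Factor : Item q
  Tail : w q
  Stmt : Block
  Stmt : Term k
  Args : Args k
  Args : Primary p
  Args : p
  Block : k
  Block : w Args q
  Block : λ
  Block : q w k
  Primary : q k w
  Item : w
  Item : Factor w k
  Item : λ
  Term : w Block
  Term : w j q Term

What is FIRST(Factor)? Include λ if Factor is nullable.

Factor : k Primary Tail q contributes {k}.
Factor : q j Args contributes {q}.
From Factor : Stmt k: Stmt nullable, take FIRST(Stmt) ∪ {k} = { k, q, w }.
From Factor : Item q: Item nullable, take FIRST(Item) ∪ {q} = { k, q, w }.
Union: FIRST(Factor) = { k, q, w }.

{ k, q, w }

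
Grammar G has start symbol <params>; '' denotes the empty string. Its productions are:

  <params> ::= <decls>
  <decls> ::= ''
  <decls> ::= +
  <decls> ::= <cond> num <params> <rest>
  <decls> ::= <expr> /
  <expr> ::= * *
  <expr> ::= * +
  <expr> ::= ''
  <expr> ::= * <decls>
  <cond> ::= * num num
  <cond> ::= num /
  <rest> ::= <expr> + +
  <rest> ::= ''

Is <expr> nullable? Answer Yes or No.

<expr> has an ''-production, so <expr> ⇒ ''.

Yes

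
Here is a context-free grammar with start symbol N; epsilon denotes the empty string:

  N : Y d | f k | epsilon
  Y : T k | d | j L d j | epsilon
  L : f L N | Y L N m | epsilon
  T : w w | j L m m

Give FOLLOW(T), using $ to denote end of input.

{ k }

In Y : T k: add FIRST(k) = { k }.
Union: FOLLOW(T) = { k }.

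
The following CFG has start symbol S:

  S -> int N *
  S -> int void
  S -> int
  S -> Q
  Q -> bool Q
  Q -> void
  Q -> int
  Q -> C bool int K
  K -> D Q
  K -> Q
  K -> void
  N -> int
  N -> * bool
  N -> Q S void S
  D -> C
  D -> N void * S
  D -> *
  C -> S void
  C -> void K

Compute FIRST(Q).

{ bool, int, void }

Q -> bool Q contributes {bool}.
Q -> void contributes {void}.
Q -> int contributes {int}.
From Q -> C bool int K: add FIRST(C) = { bool, int, void }.
Union: FIRST(Q) = { bool, int, void }.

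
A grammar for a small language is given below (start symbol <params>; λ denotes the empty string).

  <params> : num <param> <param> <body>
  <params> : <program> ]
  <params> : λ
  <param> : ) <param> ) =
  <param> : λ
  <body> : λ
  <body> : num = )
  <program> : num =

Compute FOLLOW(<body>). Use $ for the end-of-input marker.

In <params> : num <param> <param> <body>: <body> is at the end, add FOLLOW(<params>) = { $ }.
Union: FOLLOW(<body>) = { $ }.

{ $ }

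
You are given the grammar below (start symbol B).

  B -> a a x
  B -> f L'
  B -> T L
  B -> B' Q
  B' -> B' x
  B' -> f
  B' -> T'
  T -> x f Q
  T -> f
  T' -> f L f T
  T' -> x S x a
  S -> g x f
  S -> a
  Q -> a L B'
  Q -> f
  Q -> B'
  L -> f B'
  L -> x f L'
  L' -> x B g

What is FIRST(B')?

{ f, x }

From B' -> B' x: add FIRST(B') = { f, x }.
B' -> f contributes {f}.
From B' -> T': add FIRST(T') = { f, x }.
Union: FIRST(B') = { f, x }.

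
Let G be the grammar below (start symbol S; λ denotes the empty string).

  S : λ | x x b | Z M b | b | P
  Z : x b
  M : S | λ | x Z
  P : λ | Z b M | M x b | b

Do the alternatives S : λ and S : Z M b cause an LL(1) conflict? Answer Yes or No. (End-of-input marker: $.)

FIRST(λ) = { λ } and FIRST(Z M b) = { x }.
The first alternative is nullable and FOLLOW(S) = { $, b, x } shares x with FIRST of the second — conflict.

Yes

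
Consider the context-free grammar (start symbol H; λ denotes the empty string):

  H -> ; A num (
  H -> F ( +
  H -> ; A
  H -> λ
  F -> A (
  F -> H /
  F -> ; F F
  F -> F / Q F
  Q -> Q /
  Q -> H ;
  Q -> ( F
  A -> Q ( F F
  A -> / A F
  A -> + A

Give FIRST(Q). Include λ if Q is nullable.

{ (, +, /, ; }

From Q -> Q /: add FIRST(Q) = { (, +, /, ; }.
From Q -> H ;: H nullable, take FIRST(H) ∪ {;} = { (, +, /, ; }.
Q -> ( F contributes {(}.
Union: FIRST(Q) = { (, +, /, ; }.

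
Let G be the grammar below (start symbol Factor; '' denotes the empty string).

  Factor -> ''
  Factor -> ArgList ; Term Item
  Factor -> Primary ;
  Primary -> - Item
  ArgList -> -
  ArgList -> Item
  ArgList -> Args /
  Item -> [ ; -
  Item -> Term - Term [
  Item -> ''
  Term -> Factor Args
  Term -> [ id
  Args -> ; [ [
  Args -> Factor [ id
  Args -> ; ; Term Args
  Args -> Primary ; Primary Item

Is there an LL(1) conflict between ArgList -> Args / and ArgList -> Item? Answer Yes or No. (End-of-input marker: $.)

Yes

FIRST(Args /) = { -, ;, [ } and FIRST(Item) = { -, ;, [, '' }.
Both contain -, so the two alternatives are not disjoint — LL(1) conflict.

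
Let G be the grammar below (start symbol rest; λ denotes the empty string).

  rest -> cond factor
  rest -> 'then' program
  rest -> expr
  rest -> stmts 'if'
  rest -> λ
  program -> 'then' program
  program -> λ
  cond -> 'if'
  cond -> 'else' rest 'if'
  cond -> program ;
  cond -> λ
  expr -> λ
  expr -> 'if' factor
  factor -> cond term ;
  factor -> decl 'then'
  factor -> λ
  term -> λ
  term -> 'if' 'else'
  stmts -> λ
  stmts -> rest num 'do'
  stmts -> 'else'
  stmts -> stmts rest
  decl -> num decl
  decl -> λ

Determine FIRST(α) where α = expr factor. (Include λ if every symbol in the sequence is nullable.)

{ 'else', 'if', 'then', ;, num, λ }

Add FIRST(expr)\{λ} = { 'if' }; expr is nullable, continue.
Add FIRST(factor)\{λ} = { 'else', 'if', 'then', ;, num }; factor is nullable, continue.
Every symbol is nullable, so include λ.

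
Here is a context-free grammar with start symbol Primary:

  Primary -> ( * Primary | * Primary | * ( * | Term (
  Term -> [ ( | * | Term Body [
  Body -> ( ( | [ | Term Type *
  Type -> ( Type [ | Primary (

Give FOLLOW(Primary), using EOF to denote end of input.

{ EOF, ( }

Primary is the start symbol, so EOF ∈ FOLLOW(Primary).
In Primary -> ( * Primary: Primary is at the end, add FOLLOW(Primary) = { EOF, ( }.
In Primary -> * Primary: Primary is at the end, add FOLLOW(Primary) = { EOF, ( }.
In Type -> Primary (: add FIRST(() = { ( }.
Union: FOLLOW(Primary) = { EOF, ( }.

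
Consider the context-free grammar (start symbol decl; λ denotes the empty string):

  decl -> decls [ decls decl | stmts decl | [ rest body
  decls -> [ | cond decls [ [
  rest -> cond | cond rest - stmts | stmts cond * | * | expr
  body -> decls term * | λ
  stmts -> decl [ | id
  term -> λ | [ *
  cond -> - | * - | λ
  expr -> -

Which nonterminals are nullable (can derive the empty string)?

{ body, cond, rest, term }

Directly nullable (have an λ-production): body, term, cond.
rest -> cond with every symbol nullable, so rest is nullable.
No other nonterminal has a production whose RHS symbols are all nullable.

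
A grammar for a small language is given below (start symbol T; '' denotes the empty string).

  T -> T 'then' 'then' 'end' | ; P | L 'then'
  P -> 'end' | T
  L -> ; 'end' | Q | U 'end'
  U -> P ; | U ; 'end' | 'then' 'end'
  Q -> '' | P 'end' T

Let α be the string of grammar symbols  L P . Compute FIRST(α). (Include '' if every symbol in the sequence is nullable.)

{ 'end', 'then', ; }

Add FIRST(L)\{''} = { 'end', 'then', ; }; L is nullable, continue.
Add FIRST(P) = { 'end', 'then', ; }; P is not nullable, stop.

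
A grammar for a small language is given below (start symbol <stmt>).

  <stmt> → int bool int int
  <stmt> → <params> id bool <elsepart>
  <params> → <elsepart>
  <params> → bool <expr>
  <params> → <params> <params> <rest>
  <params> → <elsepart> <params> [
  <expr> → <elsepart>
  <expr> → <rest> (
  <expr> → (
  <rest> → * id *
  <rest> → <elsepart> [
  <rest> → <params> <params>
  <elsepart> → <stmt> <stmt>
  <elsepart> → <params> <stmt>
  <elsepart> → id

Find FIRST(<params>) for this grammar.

{ bool, id, int }

From <params> → <elsepart>: add FIRST(<elsepart>) = { bool, id, int }.
<params> → bool <expr> contributes {bool}.
From <params> → <params> <params> <rest>: add FIRST(<params>) = { bool, id, int }.
From <params> → <elsepart> <params> [: add FIRST(<elsepart>) = { bool, id, int }.
Union: FIRST(<params>) = { bool, id, int }.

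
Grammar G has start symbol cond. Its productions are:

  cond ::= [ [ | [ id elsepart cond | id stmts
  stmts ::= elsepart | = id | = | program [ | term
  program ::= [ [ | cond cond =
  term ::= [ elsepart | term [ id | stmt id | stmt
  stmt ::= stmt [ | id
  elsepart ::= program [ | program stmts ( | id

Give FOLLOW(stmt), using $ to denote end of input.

In term ::= stmt id: add FIRST(id) = { id }.
In term ::= stmt: stmt is at the end, add FOLLOW(term) = { $, (, =, [, id }.
In stmt ::= stmt [: add FIRST([) = { [ }.
Union: FOLLOW(stmt) = { $, (, =, [, id }.

{ $, (, =, [, id }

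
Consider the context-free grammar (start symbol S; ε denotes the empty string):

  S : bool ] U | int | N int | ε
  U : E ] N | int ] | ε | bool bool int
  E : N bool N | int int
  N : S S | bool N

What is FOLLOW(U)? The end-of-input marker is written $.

In S : bool ] U: U is at the end, add FOLLOW(S) = { $, ], bool, int }.
Union: FOLLOW(U) = { $, ], bool, int }.

{ $, ], bool, int }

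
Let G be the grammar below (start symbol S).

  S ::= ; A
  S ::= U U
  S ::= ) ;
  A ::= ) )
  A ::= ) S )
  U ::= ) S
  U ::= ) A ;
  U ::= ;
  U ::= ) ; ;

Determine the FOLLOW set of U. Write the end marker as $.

In S ::= U U: add FIRST(U) = { ), ; }.
In S ::= U U: U is at the end, add FOLLOW(S) = { $, ), ; }.
Union: FOLLOW(U) = { $, ), ; }.

{ $, ), ; }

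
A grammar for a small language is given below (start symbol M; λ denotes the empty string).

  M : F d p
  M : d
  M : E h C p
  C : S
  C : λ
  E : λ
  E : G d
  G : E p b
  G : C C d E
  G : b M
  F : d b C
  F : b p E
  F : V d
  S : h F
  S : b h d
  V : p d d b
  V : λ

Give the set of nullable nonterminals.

{ C, E, V }

Directly nullable (have an λ-production): C, E, V.
No other nonterminal has a production whose RHS symbols are all nullable.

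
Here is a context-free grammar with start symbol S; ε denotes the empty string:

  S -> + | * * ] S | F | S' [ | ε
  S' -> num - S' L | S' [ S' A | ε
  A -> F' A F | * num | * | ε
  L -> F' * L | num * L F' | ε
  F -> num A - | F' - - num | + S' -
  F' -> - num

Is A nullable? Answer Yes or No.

Yes

A has an ε-production, so A ⇒ ε.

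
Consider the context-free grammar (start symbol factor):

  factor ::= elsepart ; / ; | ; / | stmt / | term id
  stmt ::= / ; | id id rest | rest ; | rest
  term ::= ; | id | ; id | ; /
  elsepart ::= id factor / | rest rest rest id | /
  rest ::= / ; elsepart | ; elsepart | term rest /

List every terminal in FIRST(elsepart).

elsepart ::= id factor / contributes {id}.
From elsepart ::= rest rest rest id: add FIRST(rest) = { /, ;, id }.
elsepart ::= / contributes {/}.
Union: FIRST(elsepart) = { /, ;, id }.

{ /, ;, id }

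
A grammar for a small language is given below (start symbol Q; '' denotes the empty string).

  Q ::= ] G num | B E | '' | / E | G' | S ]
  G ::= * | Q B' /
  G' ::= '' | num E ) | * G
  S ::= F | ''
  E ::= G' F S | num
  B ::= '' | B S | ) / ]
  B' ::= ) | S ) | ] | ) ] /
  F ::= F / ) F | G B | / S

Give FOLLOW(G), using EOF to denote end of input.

In Q ::= ] G num: add FIRST(num) = { num }.
In G' ::= * G: G is at the end, add FOLLOW(G') = { EOF, ), *, /, ], num }.
In F ::= G B: add FIRST(B)\{''} = { ), *, /, ], num }.
  Since B is nullable, also add FOLLOW(F) = { EOF, ), *, /, ], num }.
Union: FOLLOW(G) = { EOF, ), *, /, ], num }.

{ EOF, ), *, /, ], num }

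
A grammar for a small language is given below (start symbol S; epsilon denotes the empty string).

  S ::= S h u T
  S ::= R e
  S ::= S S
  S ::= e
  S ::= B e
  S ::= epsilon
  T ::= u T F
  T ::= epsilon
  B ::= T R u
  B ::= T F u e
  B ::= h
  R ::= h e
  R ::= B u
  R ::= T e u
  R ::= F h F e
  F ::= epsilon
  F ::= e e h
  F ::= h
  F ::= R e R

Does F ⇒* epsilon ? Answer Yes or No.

Yes

F has an epsilon-production, so F ⇒ epsilon.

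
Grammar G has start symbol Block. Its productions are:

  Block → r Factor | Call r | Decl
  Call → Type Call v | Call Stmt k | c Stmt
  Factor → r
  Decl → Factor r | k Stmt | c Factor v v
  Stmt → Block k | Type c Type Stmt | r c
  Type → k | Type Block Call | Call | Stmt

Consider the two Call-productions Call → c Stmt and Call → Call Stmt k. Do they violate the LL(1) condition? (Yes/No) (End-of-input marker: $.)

FIRST(c Stmt) = { c } and FIRST(Call Stmt k) = { c, k, r }.
Both contain c, so the two alternatives are not disjoint — LL(1) conflict.

Yes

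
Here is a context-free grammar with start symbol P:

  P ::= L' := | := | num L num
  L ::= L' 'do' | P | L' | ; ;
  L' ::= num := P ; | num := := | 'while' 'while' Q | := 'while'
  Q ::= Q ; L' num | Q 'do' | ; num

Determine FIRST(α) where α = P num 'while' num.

{ 'while', :=, num }

Add FIRST(P) = { 'while', :=, num }; P is not nullable, stop.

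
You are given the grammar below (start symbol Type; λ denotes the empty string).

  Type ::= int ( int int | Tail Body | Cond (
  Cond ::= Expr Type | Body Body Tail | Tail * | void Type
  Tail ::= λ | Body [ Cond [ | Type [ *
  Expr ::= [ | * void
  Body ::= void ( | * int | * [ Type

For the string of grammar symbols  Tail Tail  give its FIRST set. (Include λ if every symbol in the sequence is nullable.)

Add FIRST(Tail)\{λ} = { *, [, int, void }; Tail is nullable, continue.
Add FIRST(Tail)\{λ} = { *, [, int, void }; Tail is nullable, continue.
Every symbol is nullable, so include λ.

{ *, [, int, void, λ }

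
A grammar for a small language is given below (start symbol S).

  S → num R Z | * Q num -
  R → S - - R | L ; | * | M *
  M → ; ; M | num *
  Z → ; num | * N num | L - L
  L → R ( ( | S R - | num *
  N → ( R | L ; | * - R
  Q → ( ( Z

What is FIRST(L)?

From L → R ( (: add FIRST(R) = { *, ;, num }.
From L → S R -: add FIRST(S) = { *, num }.
L → num * contributes {num}.
Union: FIRST(L) = { *, ;, num }.

{ *, ;, num }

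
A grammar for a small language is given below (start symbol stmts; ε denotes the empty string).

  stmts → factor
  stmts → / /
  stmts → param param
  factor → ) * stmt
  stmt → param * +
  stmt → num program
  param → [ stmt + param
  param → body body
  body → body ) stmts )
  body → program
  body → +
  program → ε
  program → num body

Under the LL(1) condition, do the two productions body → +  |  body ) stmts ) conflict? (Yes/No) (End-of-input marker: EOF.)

FIRST(+) = { + } and FIRST(body ) stmts )) = { ), +, num }.
Both contain +, so the two alternatives are not disjoint — LL(1) conflict.

Yes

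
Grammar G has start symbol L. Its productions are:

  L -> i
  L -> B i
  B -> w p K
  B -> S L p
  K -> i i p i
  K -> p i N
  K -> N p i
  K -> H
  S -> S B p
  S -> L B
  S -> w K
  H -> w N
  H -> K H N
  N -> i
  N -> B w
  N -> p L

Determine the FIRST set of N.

{ i, p, w }

N -> i contributes {i}.
From N -> B w: add FIRST(B) = { i, w }.
N -> p L contributes {p}.
Union: FIRST(N) = { i, p, w }.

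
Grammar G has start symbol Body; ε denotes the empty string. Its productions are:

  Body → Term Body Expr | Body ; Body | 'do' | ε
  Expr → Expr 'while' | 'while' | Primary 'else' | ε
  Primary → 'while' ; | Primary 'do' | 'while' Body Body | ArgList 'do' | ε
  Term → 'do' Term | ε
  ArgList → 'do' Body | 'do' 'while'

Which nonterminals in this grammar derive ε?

{ Body, Expr, Primary, Term }

Directly nullable (have an ε-production): Body, Expr, Primary, Term.
No other nonterminal has a production whose RHS symbols are all nullable.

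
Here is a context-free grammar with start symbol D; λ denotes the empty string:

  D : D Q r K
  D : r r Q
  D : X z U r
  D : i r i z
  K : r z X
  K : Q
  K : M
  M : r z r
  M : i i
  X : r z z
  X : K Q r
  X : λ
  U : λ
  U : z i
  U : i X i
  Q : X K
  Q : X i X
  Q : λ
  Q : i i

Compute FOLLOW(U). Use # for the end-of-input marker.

{ r }

In D : X z U r: add FIRST(r) = { r }.
Union: FOLLOW(U) = { r }.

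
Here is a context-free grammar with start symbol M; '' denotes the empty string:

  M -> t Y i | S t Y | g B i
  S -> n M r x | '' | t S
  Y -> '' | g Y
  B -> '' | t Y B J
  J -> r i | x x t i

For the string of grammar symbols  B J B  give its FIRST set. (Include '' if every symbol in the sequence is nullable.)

{ r, t, x }

Add FIRST(B)\{''} = { t }; B is nullable, continue.
Add FIRST(J) = { r, x }; J is not nullable, stop.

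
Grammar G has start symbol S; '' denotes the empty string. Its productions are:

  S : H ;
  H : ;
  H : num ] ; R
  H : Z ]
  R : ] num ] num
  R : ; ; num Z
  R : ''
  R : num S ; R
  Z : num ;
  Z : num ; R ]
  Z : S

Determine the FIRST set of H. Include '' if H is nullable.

H : ; contributes {;}.
H : num ] ; R contributes {num}.
From H : Z ]: add FIRST(Z) = { ;, num }.
Union: FIRST(H) = { ;, num }.

{ ;, num }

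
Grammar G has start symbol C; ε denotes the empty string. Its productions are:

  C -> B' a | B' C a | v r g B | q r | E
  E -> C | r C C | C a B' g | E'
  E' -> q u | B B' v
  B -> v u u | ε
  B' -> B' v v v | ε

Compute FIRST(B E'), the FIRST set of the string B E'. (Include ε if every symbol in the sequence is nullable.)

{ q, v }

Add FIRST(B)\{ε} = { v }; B is nullable, continue.
Add FIRST(E') = { q, v }; E' is not nullable, stop.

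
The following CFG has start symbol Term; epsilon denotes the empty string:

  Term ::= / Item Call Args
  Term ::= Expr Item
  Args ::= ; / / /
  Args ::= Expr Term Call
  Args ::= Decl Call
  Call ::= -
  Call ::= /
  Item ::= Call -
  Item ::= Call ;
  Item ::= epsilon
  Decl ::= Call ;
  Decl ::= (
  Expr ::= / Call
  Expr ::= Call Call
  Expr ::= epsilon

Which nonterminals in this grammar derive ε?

Directly nullable (have an epsilon-production): Item, Expr.
Term ::= Expr Item with every symbol nullable, so Term is nullable.
No other nonterminal has a production whose RHS symbols are all nullable.

{ Expr, Item, Term }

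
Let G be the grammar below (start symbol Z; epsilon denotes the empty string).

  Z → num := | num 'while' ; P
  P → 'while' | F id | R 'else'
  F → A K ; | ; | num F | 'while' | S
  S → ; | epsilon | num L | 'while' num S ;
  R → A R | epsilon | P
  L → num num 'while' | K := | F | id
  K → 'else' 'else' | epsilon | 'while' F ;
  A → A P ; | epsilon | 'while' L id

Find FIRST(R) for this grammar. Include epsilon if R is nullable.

{ 'else', 'while', ;, id, num, epsilon }

From R → A R: A, R nullable, take FIRST(A) ∪ FIRST(R) = { 'else', 'while', ;, id, num }; also epsilon since the whole RHS is nullable.
R → epsilon contributes epsilon.
From R → P: add FIRST(P) = { 'else', 'while', ;, id, num }.
Union: FIRST(R) = { 'else', 'while', ;, id, num, epsilon }.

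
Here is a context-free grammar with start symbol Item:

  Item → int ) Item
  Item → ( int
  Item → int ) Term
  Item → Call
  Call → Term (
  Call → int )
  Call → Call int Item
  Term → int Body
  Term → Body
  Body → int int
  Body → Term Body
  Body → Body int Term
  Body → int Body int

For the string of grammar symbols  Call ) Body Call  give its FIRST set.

{ int }

Add FIRST(Call) = { int }; Call is not nullable, stop.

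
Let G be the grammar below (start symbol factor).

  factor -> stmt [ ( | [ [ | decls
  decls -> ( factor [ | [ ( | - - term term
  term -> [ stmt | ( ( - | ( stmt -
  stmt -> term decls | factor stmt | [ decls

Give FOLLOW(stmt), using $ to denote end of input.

{ $, (, -, [ }

In factor -> stmt [ (: add FIRST([ () = { [ }.
In term -> [ stmt: stmt is at the end, add FOLLOW(term) = { $, (, -, [ }.
In term -> ( stmt -: add FIRST(-) = { - }.
In stmt -> factor stmt: stmt is at the end, add FOLLOW(stmt) = { $, (, -, [ }.
Union: FOLLOW(stmt) = { $, (, -, [ }.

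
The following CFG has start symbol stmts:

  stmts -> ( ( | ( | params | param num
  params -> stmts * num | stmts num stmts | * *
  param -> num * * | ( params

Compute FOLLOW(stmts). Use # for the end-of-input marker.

{ #, *, num }

stmts is the start symbol, so # ∈ FOLLOW(stmts).
In params -> stmts * num: add FIRST(* num) = { * }.
In params -> stmts num stmts: add FIRST(num stmts) = { num }.
In params -> stmts num stmts: stmts is at the end, add FOLLOW(params) = { #, *, num }.
Union: FOLLOW(stmts) = { #, *, num }.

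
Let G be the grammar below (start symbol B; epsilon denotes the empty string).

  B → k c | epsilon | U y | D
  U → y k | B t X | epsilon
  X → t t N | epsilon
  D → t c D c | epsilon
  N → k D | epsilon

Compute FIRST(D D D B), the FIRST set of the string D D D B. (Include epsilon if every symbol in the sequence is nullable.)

{ k, t, y, epsilon }

Add FIRST(D)\{epsilon} = { t }; D is nullable, continue.
Add FIRST(D)\{epsilon} = { t }; D is nullable, continue.
Add FIRST(D)\{epsilon} = { t }; D is nullable, continue.
Add FIRST(B)\{epsilon} = { k, t, y }; B is nullable, continue.
Every symbol is nullable, so include epsilon.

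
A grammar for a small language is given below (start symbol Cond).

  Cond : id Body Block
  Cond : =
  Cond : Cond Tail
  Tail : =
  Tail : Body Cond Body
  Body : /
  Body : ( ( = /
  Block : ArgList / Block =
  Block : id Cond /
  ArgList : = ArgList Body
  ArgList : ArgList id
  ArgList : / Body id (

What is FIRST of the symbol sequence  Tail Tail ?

Add FIRST(Tail) = { (, /, = }; Tail is not nullable, stop.

{ (, /, = }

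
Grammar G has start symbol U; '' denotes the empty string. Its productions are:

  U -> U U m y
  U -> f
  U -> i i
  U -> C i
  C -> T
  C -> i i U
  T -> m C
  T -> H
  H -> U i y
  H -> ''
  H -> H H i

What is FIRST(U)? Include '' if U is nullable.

{ f, i, m }

From U -> U U m y: add FIRST(U) = { f, i, m }.
U -> f contributes {f}.
U -> i i contributes {i}.
From U -> C i: C nullable, take FIRST(C) ∪ {i} = { f, i, m }.
Union: FIRST(U) = { f, i, m }.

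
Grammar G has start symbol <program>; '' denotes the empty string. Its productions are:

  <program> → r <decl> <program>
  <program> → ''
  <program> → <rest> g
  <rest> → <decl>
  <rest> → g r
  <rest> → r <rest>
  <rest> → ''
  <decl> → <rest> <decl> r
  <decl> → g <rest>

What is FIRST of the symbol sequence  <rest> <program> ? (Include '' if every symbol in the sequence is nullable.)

{ g, r, '' }

Add FIRST(<rest>)\{''} = { g, r }; <rest> is nullable, continue.
Add FIRST(<program>)\{''} = { g, r }; <program> is nullable, continue.
Every symbol is nullable, so include ''.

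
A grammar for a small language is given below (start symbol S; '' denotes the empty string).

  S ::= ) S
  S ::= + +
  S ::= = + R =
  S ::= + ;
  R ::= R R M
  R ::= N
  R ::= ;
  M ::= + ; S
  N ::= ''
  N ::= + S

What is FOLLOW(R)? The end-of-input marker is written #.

In S ::= = + R =: add FIRST(=) = { = }.
In R ::= R R M: add FIRST(R M) = { +, ; }.
In R ::= R R M: add FIRST(M) = { + }.
Union: FOLLOW(R) = { +, ;, = }.

{ +, ;, = }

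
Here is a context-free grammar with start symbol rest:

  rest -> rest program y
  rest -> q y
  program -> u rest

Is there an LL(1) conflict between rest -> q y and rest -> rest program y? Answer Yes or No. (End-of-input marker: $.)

Yes

FIRST(q y) = { q } and FIRST(rest program y) = { q }.
Both contain q, so the two alternatives are not disjoint — LL(1) conflict.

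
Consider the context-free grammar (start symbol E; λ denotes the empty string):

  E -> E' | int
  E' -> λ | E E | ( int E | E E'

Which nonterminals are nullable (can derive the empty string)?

{ E, E' }

Directly nullable (have an λ-production): E'.
E -> E' with every symbol nullable, so E is nullable.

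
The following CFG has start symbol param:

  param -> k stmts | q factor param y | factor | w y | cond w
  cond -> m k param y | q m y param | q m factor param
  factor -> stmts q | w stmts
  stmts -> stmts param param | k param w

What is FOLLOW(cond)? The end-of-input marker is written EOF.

In param -> cond w: add FIRST(w) = { w }.
Union: FOLLOW(cond) = { w }.

{ w }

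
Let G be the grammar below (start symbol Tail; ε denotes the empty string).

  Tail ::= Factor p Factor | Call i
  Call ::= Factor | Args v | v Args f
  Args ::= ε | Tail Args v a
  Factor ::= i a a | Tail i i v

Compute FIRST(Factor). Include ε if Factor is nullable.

Factor ::= i a a contributes {i}.
From Factor ::= Tail i i v: add FIRST(Tail) = { i, v }.
Union: FIRST(Factor) = { i, v }.

{ i, v }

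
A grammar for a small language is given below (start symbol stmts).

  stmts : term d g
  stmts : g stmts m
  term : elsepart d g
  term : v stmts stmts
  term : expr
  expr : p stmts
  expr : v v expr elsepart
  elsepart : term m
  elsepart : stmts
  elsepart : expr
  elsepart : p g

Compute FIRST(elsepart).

{ g, p, v }

From elsepart : term m: add FIRST(term) = { g, p, v }.
From elsepart : stmts: add FIRST(stmts) = { g, p, v }.
From elsepart : expr: add FIRST(expr) = { p, v }.
elsepart : p g contributes {p}.
Union: FIRST(elsepart) = { g, p, v }.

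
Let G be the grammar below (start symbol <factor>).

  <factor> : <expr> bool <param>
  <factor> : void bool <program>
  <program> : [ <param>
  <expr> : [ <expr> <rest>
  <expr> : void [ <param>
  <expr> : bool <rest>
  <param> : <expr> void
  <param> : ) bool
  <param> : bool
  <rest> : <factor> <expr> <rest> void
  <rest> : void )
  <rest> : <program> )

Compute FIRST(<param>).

{ ), [, bool, void }

From <param> : <expr> void: add FIRST(<expr>) = { [, bool, void }.
<param> : ) bool contributes {)}.
<param> : bool contributes {bool}.
Union: FIRST(<param>) = { ), [, bool, void }.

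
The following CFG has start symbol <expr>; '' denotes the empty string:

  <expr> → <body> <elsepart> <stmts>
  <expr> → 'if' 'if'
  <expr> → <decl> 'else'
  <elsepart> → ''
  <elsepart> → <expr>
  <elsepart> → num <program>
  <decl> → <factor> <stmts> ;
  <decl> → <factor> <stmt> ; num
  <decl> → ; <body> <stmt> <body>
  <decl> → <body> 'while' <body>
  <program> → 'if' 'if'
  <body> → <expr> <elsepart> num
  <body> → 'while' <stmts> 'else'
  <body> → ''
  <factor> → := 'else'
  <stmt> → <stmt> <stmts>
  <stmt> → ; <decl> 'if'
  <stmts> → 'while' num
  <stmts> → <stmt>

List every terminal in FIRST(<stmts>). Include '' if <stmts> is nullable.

{ 'while', ; }

<stmts> → 'while' num contributes {'while'}.
From <stmts> → <stmt>: add FIRST(<stmt>) = { ; }.
Union: FIRST(<stmts>) = { 'while', ; }.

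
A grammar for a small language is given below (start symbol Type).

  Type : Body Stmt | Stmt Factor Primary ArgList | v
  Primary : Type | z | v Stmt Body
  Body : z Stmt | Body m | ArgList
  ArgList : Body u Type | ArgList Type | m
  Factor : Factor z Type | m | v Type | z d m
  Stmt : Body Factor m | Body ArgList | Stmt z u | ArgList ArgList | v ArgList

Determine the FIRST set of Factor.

From Factor : Factor z Type: add FIRST(Factor) = { m, v, z }.
Factor : m contributes {m}.
Factor : v Type contributes {v}.
Factor : z d m contributes {z}.
Union: FIRST(Factor) = { m, v, z }.

{ m, v, z }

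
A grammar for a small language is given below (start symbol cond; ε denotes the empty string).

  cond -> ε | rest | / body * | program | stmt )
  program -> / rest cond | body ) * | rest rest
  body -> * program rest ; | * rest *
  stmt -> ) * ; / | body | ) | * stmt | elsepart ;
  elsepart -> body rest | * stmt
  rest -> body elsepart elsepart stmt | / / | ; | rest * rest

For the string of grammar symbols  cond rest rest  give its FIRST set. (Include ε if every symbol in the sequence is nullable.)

Add FIRST(cond)\{ε} = { ), *, /, ; }; cond is nullable, continue.
Add FIRST(rest) = { *, /, ; }; rest is not nullable, stop.

{ ), *, /, ; }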